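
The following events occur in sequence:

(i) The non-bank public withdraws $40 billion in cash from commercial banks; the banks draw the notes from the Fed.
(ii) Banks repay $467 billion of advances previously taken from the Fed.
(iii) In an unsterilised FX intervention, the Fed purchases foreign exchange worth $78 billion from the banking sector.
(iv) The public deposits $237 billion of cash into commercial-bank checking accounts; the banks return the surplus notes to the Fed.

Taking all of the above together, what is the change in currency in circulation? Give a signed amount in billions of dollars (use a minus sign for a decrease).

Fed balance sheet:
  Assets:      Loans to banks −$467B, Foreign assets +$78B
  Liabilities: Bank reserves −$192B, Currency in circulation −$197B
Commercial banking system:
  Assets:      Reserves at CB −$192B, Foreign assets −$78B
  Liabilities: Checkable deposits +$197B, Borrowings from CB −$467B
So the change in currency in circulation is -$197 billion.

-$197 billion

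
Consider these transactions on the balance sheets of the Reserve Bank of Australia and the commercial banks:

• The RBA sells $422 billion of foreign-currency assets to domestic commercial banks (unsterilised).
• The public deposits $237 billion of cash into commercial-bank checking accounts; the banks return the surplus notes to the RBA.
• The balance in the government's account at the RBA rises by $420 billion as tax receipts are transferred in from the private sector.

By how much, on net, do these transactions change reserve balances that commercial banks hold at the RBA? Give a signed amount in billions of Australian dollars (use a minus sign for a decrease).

-$605 billion

FX sale $422 billion: the buying banks pay out of their reserve balances → −$422B.
Currency deposit $237 billion: returned notes are swapped for reserve credit → +$237B.
Government account inflow $420 billion: funds move from bank reserves into the government account → −$420B.
Net: −422 + 237 − 420 = -$605 billion.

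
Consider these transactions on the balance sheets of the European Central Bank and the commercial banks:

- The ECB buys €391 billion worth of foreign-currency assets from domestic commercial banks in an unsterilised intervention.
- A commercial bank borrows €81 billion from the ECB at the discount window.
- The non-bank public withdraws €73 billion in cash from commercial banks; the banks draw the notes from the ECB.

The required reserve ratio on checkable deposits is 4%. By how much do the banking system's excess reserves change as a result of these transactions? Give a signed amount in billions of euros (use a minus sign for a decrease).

+€401.92 billion

FX purchase €391 billion: reserves +€391B, deposits 0.
Discount-window loan €81 billion: reserves +€81B, deposits 0.
Currency withdrawal €73 billion: reserves −€73B, deposits −€73B.
Totals: Δreserves = +€399B, Δdeposits = −€73B.
Δrequired reserves = 4% × −€73B = −€2.92B.
Δexcess reserves = Δreserves − Δrequired = +€399B − (−€2.92B) = +€401.92 billion.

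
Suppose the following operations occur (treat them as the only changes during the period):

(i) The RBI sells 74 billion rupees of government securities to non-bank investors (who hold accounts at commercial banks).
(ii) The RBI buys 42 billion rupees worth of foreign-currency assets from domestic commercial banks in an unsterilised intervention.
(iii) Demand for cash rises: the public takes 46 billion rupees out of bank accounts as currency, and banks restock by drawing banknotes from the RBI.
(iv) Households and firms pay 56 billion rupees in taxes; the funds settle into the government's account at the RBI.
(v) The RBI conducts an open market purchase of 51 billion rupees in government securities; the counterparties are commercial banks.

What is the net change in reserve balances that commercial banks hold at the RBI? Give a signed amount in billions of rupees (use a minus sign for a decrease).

Asset sale (to non-banks) 74 billion rupees: the non-bank buyers' banks settle from reserves → −74B.
FX purchase 42 billion rupees: the RBI pays by crediting reserve accounts → +42B.
Currency withdrawal 46 billion rupees: banks swap reserves for currency → −46B.
Government account inflow 56 billion rupees: funds move from bank reserves into the government account → −56B.
OMO purchase (from banks) 51 billion rupees: the RBI pays by crediting reserve accounts → +51B.
Net: −74 + 42 − 46 − 56 + 51 = -83 billion.

-83 billion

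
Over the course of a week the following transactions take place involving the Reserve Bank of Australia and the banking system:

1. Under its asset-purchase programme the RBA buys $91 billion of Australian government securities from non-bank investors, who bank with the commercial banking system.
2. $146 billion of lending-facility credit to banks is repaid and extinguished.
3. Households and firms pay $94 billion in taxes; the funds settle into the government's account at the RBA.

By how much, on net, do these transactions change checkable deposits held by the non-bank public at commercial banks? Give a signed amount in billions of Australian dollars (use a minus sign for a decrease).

Asset purchase (from non-banks) $91 billion: non-bank counterparties' bank balances rise → +$91B.
Discount-window repayment $146 billion: the counterparty is a bank, so public deposits are unchanged → 0.
Government account inflow $94 billion: non-bank counterparties' bank balances fall → −$94B.
Net: 91 + 0 − 94 = -$3 billion.

-$3 billion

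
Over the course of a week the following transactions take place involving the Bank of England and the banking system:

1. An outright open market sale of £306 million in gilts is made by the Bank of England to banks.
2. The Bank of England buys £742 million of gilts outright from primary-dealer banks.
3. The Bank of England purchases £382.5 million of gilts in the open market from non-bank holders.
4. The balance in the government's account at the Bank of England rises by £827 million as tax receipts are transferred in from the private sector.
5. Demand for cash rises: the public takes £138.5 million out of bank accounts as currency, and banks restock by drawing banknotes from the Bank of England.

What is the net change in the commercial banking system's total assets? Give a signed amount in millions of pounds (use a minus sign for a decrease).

Bank of England balance sheet:
  Assets:      Securities +£818.5M
  Liabilities: Bank reserves −£147M, Currency in circulation +£138.5M, Government deposits +£827M
Commercial banking system:
  Assets:      Reserves at CB −£147M, Securities −£436M
  Liabilities: Checkable deposits −£583M
Change in total bank assets = -£583 million.

-£583 million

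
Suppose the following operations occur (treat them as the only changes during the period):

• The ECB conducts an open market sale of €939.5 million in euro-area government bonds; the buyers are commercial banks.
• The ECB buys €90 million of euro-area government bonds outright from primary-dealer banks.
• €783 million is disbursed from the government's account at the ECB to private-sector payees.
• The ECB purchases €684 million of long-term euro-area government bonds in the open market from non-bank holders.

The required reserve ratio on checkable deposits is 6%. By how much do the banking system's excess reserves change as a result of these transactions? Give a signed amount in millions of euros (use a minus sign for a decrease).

+€529.48 million

OMO sale (to banks) €939.5 million: reserves −€939.5M, deposits 0.
OMO purchase (from banks) €90 million: reserves +€90M, deposits 0.
Government spending €783 million: reserves +€783M, deposits +€783M.
Asset purchase (from non-banks) €684 million: reserves +€684M, deposits +€684M.
Totals: Δreserves = +€617.5M, Δdeposits = +€1467M.
Δrequired reserves = 6% × +€1467M = +€88.02M.
Δexcess reserves = Δreserves − Δrequired = +€617.5M − (+€88.02M) = +€529.48 million.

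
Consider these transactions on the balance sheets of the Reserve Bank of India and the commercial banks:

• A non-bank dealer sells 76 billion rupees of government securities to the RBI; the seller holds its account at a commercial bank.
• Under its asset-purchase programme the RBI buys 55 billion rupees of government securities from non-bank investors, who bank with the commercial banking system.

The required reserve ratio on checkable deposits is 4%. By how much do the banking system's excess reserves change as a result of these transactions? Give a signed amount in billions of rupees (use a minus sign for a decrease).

Asset purchase (from non-banks) 76 billion rupees: reserves +76B, deposits +76B.
Asset purchase (from non-banks) 55 billion rupees: reserves +55B, deposits +55B.
Totals: Δreserves = +131B, Δdeposits = +131B.
Δrequired reserves = 4% × +131B = +5.24B.
Δexcess reserves = Δreserves − Δrequired = +131B − (+5.24B) = +125.76 billion.

+125.76 billion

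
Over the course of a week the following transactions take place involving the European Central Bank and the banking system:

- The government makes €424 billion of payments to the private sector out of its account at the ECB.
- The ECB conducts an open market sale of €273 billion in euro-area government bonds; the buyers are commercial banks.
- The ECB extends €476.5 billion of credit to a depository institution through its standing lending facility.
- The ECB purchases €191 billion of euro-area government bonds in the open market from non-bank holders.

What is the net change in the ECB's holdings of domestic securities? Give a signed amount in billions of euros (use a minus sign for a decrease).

-€82 billion

ECB balance sheet:
  Assets:      Securities −€82B, Loans to banks +€476.5B
  Liabilities: Bank reserves +€818.5B, Government deposits −€424B
Commercial banking system:
  Assets:      Reserves at CB +€818.5B, Securities +€273B
  Liabilities: Checkable deposits +€615B, Borrowings from CB +€476.5B
So the change in the ECB's holdings of domestic securities is -€82 billion.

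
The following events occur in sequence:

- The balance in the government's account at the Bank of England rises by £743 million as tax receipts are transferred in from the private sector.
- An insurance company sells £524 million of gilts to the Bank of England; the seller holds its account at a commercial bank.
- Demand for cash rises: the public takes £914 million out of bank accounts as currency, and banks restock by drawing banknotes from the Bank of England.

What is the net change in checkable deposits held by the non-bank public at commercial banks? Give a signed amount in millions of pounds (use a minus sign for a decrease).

Bank of England balance sheet:
  Assets:      Securities +£524M
  Liabilities: Bank reserves −£1133M, Currency in circulation +£914M, Government deposits +£743M
Commercial banking system:
  Assets:      Reserves at CB −£1133M
  Liabilities: Checkable deposits −£1133M
So the change in checkable deposits held by the non-bank public at commercial banks is -£1133 million.

-£1133 million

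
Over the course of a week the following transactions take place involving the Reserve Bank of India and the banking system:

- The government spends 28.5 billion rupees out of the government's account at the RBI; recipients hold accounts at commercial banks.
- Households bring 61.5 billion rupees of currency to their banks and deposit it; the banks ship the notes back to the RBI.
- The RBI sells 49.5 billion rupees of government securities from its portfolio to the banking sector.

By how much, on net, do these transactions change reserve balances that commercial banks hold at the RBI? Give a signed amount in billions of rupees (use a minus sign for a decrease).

+40.5 billion

RBI balance sheet:
  Assets:      Securities −49.5B
  Liabilities: Bank reserves +40.5B, Currency in circulation −61.5B, Government deposits −28.5B
Commercial banking system:
  Assets:      Reserves at CB +40.5B, Securities +49.5B
  Liabilities: Checkable deposits +90B
So the change in reserve balances that commercial banks hold at the RBI is +40.5 billion.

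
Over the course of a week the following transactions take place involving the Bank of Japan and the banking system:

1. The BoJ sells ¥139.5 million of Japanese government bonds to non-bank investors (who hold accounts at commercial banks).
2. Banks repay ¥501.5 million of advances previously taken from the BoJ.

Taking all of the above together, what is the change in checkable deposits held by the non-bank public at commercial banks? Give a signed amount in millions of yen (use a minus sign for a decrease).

BoJ balance sheet:
  Assets:      Securities −¥139.5M, Loans to banks −¥501.5M
  Liabilities: Bank reserves −¥641M
Commercial banking system:
  Assets:      Reserves at CB −¥641M
  Liabilities: Checkable deposits −¥139.5M, Borrowings from CB −¥501.5M
So the change in checkable deposits held by the non-bank public at commercial banks is -¥139.5 million.

-¥139.5 million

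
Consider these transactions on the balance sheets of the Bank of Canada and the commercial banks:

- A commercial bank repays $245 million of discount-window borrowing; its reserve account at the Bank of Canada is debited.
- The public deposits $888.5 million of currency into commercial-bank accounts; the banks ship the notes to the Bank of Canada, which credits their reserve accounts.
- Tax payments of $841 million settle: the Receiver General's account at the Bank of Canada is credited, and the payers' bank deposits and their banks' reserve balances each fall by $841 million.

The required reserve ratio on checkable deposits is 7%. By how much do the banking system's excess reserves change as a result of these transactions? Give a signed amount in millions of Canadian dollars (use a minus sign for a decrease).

Discount-window repayment $245 million: reserves −$245M, deposits 0.
Currency deposit $888.5 million: reserves +$888.5M, deposits +$888.5M.
Government account inflow $841 million: reserves −$841M, deposits −$841M.
Totals: Δreserves = −$197.5M, Δdeposits = +$47.5M.
Δrequired reserves = 7% × +$47.5M = +$3.325M.
Δexcess reserves = Δreserves − Δrequired = −$197.5M − (+$3.325M) = -$200.825 million.

-$200.825 million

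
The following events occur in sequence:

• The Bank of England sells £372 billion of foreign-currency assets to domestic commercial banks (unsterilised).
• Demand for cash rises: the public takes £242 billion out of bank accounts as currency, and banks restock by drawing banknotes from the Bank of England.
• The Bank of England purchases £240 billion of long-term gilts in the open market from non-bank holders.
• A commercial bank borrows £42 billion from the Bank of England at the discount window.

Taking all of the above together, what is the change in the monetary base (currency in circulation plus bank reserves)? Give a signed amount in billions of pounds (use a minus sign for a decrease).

-£90 billion

FX sale £372 billion: Bank of England balance sheet contracts → −£372B.
Currency withdrawal £242 billion: just a shift between currency and reserves — both are base money → 0.
Asset purchase (from non-banks) £240 billion: Bank of England balance sheet expands → +£240B.
Discount-window loan £42 billion: Bank of England balance sheet expands → +£42B.
Net: −372 + 0 + 240 + 42 = -£90 billion.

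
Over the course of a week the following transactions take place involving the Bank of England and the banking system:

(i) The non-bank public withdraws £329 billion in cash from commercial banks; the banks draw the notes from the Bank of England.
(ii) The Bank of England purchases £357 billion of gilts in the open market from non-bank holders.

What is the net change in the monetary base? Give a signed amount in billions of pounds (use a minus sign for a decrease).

+£357 billion

Currency withdrawal £329 billion: just a shift between currency and reserves — both are base money → 0.
Asset purchase (from non-banks) £357 billion: Bank of England balance sheet expands → +£357B.
Net: 0 + 357 = +£357 billion.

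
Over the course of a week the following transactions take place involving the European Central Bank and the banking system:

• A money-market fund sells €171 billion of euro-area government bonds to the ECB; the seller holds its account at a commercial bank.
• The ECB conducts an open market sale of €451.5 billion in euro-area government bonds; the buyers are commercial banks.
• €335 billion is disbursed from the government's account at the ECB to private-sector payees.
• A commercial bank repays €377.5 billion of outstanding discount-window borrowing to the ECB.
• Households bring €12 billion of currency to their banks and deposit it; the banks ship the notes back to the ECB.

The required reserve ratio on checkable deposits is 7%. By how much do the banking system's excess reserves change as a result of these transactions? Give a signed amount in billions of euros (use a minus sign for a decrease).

Asset purchase (from non-banks) €171 billion: reserves +€171B, deposits +€171B.
OMO sale (to banks) €451.5 billion: reserves −€451.5B, deposits 0.
Government spending €335 billion: reserves +€335B, deposits +€335B.
Discount-window repayment €377.5 billion: reserves −€377.5B, deposits 0.
Currency deposit €12 billion: reserves +€12B, deposits +€12B.
Totals: Δreserves = −€311B, Δdeposits = +€518B.
Δrequired reserves = 7% × +€518B = +€36.26B.
Δexcess reserves = Δreserves − Δrequired = −€311B − (+€36.26B) = -€347.26 billion.

-€347.26 billion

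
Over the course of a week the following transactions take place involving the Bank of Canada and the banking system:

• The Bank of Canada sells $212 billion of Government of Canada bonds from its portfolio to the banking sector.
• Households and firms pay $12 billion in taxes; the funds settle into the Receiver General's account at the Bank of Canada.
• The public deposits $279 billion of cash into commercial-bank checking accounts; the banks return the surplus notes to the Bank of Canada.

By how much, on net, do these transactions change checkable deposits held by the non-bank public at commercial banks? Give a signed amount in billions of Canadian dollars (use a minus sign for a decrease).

OMO sale (to banks) $212 billion: the counterparty is a bank, so public deposits are unchanged → 0.
Government account inflow $12 billion: non-bank counterparties' bank balances fall → −$12B.
Currency deposit $279 billion: non-bank counterparties' bank balances rise → +$279B.
Net: 0 − 12 + 279 = +$267 billion.

+$267 billion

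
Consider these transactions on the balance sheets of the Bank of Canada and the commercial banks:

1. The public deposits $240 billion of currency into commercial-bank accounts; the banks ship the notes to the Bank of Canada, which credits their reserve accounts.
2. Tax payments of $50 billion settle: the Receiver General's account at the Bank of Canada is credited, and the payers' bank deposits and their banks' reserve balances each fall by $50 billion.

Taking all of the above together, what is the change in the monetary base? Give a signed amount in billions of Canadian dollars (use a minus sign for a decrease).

-$50 billion

Bank of Canada balance sheet:
  Assets:      no change
  Liabilities: Bank reserves +$190B, Currency in circulation −$240B, Government deposits +$50B
Commercial banking system:
  Assets:      Reserves at CB +$190B
  Liabilities: Checkable deposits +$190B
Monetary base = currency + reserves: −$240B + (+$190B) = -$50 billion.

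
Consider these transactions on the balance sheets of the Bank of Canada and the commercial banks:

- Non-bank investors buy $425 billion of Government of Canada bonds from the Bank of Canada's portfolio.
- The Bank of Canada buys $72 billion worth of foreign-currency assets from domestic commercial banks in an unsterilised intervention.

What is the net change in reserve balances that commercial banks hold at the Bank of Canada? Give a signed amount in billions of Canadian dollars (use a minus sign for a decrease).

Asset sale (to non-banks) $425 billion: the non-bank buyers' banks settle from reserves → −$425B.
FX purchase $72 billion: the Bank of Canada pays by crediting reserve accounts → +$72B.
Net: −425 + 72 = -$353 billion.

-$353 billion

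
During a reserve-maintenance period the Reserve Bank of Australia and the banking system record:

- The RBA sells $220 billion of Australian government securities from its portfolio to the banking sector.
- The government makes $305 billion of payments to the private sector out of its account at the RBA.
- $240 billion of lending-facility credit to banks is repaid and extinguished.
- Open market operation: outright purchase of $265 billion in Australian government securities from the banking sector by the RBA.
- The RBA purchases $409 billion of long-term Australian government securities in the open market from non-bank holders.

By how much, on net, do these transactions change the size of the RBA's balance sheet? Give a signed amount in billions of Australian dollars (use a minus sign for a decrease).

+$214 billion

OMO sale (to banks) $220 billion: an RBA asset is shed → −$220B.
Government spending $305 billion: only the composition of liabilities changes → 0.
Discount-window repayment $240 billion: an RBA asset is shed → −$240B.
OMO purchase (from banks) $265 billion: an RBA asset is acquired → +$265B.
Asset purchase (from non-banks) $409 billion: an RBA asset is acquired → +$409B.
Net: −220 + 0 − 240 + 265 + 409 = +$214 billion.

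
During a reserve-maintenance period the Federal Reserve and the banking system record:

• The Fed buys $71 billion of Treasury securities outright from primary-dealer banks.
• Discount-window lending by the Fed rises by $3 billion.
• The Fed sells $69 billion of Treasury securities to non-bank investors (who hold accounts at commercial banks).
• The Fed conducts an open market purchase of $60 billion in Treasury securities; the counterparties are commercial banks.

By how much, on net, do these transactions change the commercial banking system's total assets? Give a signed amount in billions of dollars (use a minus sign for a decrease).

-$66 billion

Fed balance sheet:
  Assets:      Securities +$62B, Loans to banks +$3B
  Liabilities: Bank reserves +$65B
Commercial banking system:
  Assets:      Reserves at CB +$65B, Securities −$131B
  Liabilities: Checkable deposits −$69B, Borrowings from CB +$3B
Change in total bank assets = -$66 billion.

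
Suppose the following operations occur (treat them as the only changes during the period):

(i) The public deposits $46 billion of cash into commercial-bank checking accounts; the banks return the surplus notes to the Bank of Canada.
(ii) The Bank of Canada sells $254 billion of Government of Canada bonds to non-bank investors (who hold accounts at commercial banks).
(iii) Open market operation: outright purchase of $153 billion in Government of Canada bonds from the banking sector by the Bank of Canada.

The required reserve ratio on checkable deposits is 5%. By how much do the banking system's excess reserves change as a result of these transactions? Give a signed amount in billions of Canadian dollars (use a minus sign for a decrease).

Currency deposit $46 billion: reserves +$46B, deposits +$46B.
Asset sale (to non-banks) $254 billion: reserves −$254B, deposits −$254B.
OMO purchase (from banks) $153 billion: reserves +$153B, deposits 0.
Totals: Δreserves = −$55B, Δdeposits = −$208B.
Δrequired reserves = 5% × −$208B = −$10.4B.
Δexcess reserves = Δreserves − Δrequired = −$55B − (−$10.4B) = -$44.6 billion.

-$44.6 billion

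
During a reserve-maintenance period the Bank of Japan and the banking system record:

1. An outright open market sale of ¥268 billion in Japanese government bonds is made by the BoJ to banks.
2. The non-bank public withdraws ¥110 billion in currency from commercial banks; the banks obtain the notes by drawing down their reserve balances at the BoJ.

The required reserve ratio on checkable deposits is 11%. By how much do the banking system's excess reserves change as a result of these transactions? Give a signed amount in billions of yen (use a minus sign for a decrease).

OMO sale (to banks) ¥268 billion: reserves −¥268B, deposits 0.
Currency withdrawal ¥110 billion: reserves −¥110B, deposits −¥110B.
Totals: Δreserves = −¥378B, Δdeposits = −¥110B.
Δrequired reserves = 11% × −¥110B = −¥12.1B.
Δexcess reserves = Δreserves − Δrequired = −¥378B − (−¥12.1B) = -¥365.9 billion.

-¥365.9 billion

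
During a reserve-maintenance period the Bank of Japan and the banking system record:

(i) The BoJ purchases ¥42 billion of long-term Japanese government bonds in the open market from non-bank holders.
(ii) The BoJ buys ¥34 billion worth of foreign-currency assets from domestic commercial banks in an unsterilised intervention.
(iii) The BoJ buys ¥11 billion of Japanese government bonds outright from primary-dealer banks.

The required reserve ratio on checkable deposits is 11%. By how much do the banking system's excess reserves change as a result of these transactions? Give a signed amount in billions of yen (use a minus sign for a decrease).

Asset purchase (from non-banks) ¥42 billion: reserves +¥42B, deposits +¥42B.
FX purchase ¥34 billion: reserves +¥34B, deposits 0.
OMO purchase (from banks) ¥11 billion: reserves +¥11B, deposits 0.
Totals: Δreserves = +¥87B, Δdeposits = +¥42B.
Δrequired reserves = 11% × +¥42B = +¥4.62B.
Δexcess reserves = Δreserves − Δrequired = +¥87B − (+¥4.62B) = +¥82.38 billion.

+¥82.38 billion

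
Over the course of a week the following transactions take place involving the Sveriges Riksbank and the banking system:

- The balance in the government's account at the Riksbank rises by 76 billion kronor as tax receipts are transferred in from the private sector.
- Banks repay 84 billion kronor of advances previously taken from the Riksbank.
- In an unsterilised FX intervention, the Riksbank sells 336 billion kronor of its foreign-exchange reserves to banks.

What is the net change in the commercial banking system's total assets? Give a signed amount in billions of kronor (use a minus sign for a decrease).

-160 billion

Government account inflow 76 billion kronor: bank balance sheets shrink → −76B.
Discount-window repayment 84 billion kronor: bank balance sheets shrink → −84B.
FX sale 336 billion kronor: just an asset swap on bank balance sheets → 0.
Net: −76 − 84 + 0 = -160 billion.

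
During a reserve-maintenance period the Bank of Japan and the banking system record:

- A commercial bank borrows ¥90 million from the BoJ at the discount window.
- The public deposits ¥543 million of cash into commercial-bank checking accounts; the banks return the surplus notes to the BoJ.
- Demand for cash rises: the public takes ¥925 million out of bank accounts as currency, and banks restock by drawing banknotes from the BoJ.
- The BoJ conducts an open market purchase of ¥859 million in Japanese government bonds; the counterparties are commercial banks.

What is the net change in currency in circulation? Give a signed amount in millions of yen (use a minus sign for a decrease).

+¥382 million

BoJ balance sheet:
  Assets:      Securities +¥859M, Loans to banks +¥90M
  Liabilities: Bank reserves +¥567M, Currency in circulation +¥382M
Commercial banking system:
  Assets:      Reserves at CB +¥567M, Securities −¥859M
  Liabilities: Checkable deposits −¥382M, Borrowings from CB +¥90M
So the change in currency in circulation is +¥382 million.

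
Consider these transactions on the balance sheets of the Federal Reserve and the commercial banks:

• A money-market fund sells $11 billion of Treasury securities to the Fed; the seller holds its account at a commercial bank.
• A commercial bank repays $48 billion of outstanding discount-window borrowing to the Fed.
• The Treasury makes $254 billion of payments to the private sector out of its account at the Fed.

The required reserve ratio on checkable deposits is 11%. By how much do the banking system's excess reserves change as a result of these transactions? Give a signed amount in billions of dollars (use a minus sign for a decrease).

Asset purchase (from non-banks) $11 billion: reserves +$11B, deposits +$11B.
Discount-window repayment $48 billion: reserves −$48B, deposits 0.
Government spending $254 billion: reserves +$254B, deposits +$254B.
Totals: Δreserves = +$217B, Δdeposits = +$265B.
Δrequired reserves = 11% × +$265B = +$29.15B.
Δexcess reserves = Δreserves − Δrequired = +$217B − (+$29.15B) = +$187.85 billion.

+$187.85 billion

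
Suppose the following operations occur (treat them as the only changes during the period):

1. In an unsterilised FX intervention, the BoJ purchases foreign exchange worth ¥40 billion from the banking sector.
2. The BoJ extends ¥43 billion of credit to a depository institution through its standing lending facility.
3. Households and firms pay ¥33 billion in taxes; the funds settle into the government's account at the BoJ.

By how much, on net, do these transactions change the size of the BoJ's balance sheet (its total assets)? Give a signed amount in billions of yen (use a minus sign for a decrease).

BoJ balance sheet:
  Assets:      Loans to banks +¥43B, Foreign assets +¥40B
  Liabilities: Bank reserves +¥50B, Government deposits +¥33B
Change in total BoJ assets = +¥83 billion.

+¥83 billion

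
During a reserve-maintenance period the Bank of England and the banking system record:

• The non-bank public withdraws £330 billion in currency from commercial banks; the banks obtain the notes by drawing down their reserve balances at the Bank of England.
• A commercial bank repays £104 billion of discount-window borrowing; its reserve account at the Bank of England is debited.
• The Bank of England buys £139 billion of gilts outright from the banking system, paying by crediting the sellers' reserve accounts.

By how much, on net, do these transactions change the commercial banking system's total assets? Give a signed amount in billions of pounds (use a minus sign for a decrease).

-£434 billion

Currency withdrawal £330 billion: bank balance sheets shrink → −£330B.
Discount-window repayment £104 billion: bank balance sheets shrink → −£104B.
OMO purchase (from banks) £139 billion: just an asset swap on bank balance sheets → 0.
Net: −330 − 104 + 0 = -£434 billion.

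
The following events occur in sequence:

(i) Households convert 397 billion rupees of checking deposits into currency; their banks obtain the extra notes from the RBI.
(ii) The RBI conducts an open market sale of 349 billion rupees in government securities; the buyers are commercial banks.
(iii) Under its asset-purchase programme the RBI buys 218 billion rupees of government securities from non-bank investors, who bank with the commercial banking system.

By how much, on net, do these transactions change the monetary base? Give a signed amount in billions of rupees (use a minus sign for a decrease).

-131 billion

RBI balance sheet:
  Assets:      Securities −131B
  Liabilities: Bank reserves −528B, Currency in circulation +397B
Commercial banking system:
  Assets:      Reserves at CB −528B, Securities +349B
  Liabilities: Checkable deposits −179B
Monetary base = currency + reserves: +397B + (−528B) = -131 billion.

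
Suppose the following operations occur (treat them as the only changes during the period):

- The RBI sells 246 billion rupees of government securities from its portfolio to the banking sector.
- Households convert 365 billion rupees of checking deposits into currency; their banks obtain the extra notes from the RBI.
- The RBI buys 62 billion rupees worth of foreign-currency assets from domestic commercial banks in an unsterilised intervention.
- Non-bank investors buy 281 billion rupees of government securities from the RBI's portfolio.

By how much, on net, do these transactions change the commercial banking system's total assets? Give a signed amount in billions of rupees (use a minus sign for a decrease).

OMO sale (to banks) 246 billion rupees: just an asset swap on bank balance sheets → 0.
Currency withdrawal 365 billion rupees: bank balance sheets shrink → −365B.
FX purchase 62 billion rupees: just an asset swap on bank balance sheets → 0.
Asset sale (to non-banks) 281 billion rupees: bank balance sheets shrink → −281B.
Net: 0 − 365 + 0 − 281 = -646 billion.

-646 billion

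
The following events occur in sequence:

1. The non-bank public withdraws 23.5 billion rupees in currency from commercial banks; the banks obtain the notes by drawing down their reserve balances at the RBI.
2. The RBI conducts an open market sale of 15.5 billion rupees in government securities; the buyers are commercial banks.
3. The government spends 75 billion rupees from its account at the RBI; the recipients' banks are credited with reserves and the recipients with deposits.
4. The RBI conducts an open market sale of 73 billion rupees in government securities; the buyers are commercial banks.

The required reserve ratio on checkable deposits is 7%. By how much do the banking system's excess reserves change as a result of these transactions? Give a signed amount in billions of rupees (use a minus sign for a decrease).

Currency withdrawal 23.5 billion rupees: reserves −23.5B, deposits −23.5B.
OMO sale (to banks) 15.5 billion rupees: reserves −15.5B, deposits 0.
Government spending 75 billion rupees: reserves +75B, deposits +75B.
OMO sale (to banks) 73 billion rupees: reserves −73B, deposits 0.
Totals: Δreserves = −37B, Δdeposits = +51.5B.
Δrequired reserves = 7% × +51.5B = +3.605B.
Δexcess reserves = Δreserves − Δrequired = −37B − (+3.605B) = -40.605 billion.

-40.605 billion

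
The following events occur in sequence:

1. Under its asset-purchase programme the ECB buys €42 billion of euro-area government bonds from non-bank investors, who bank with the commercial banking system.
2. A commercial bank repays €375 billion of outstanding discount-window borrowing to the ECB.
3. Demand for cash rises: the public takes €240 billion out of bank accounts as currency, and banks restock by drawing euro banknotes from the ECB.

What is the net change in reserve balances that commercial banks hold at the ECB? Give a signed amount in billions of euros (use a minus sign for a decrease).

-€573 billion

Asset purchase (from non-banks) €42 billion: the ECB pays by crediting reserve accounts → +€42B.
Discount-window repayment €375 billion: repayment is debited from reserves → −€375B.
Currency withdrawal €240 billion: banks swap reserves for currency → −€240B.
Net: 42 − 375 − 240 = -€573 billion.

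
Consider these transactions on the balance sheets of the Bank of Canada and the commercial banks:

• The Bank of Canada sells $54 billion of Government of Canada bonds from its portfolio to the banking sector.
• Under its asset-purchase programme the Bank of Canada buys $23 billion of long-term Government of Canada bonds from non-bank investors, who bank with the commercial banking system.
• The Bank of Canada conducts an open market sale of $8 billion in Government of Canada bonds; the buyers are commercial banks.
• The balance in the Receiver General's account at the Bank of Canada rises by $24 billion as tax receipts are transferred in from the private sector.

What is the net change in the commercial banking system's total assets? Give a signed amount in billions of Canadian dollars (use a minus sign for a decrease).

-$1 billion

OMO sale (to banks) $54 billion: just an asset swap on bank balance sheets → 0.
Asset purchase (from non-banks) $23 billion: bank balance sheets expand → +$23B.
OMO sale (to banks) $8 billion: just an asset swap on bank balance sheets → 0.
Government account inflow $24 billion: bank balance sheets shrink → −$24B.
Net: 0 + 23 + 0 − 24 = -$1 billion.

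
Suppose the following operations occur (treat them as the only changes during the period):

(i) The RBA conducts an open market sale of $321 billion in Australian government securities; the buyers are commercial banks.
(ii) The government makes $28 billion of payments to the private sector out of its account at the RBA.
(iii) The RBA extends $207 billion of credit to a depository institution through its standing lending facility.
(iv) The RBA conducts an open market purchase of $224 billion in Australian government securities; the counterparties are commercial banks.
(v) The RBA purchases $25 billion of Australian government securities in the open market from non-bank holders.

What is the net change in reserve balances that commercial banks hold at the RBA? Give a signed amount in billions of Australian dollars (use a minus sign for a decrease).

+$163 billion

OMO sale (to banks) $321 billion: the buying banks pay out of their reserve balances → −$321B.
Government spending $28 billion: government payments flow into bank reserve accounts → +$28B.
Discount-window loan $207 billion: the loan is credited to the bank's reserve account → +$207B.
OMO purchase (from banks) $224 billion: the RBA pays by crediting reserve accounts → +$224B.
Asset purchase (from non-banks) $25 billion: the RBA pays by crediting reserve accounts → +$25B.
Net: −321 + 28 + 207 + 224 + 25 = +$163 billion.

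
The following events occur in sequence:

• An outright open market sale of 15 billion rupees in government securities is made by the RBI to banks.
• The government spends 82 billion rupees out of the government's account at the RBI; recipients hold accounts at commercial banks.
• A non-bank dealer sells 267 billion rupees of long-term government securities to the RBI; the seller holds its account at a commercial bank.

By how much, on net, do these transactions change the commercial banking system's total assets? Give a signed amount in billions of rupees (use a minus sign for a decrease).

RBI balance sheet:
  Assets:      Securities +252B
  Liabilities: Bank reserves +334B, Government deposits −82B
Commercial banking system:
  Assets:      Reserves at CB +334B, Securities +15B
  Liabilities: Checkable deposits +349B
Change in total bank assets = +349 billion.

+349 billion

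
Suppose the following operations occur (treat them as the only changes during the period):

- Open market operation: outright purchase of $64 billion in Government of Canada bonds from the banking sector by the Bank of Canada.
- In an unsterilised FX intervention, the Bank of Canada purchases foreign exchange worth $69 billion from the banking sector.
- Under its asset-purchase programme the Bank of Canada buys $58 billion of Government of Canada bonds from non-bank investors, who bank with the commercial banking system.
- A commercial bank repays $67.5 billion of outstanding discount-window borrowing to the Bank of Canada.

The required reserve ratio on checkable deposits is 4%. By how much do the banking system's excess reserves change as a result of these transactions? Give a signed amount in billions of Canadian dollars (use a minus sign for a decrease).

OMO purchase (from banks) $64 billion: reserves +$64B, deposits 0.
FX purchase $69 billion: reserves +$69B, deposits 0.
Asset purchase (from non-banks) $58 billion: reserves +$58B, deposits +$58B.
Discount-window repayment $67.5 billion: reserves −$67.5B, deposits 0.
Totals: Δreserves = +$123.5B, Δdeposits = +$58B.
Δrequired reserves = 4% × +$58B = +$2.32B.
Δexcess reserves = Δreserves − Δrequired = +$123.5B − (+$2.32B) = +$121.18 billion.

+$121.18 billion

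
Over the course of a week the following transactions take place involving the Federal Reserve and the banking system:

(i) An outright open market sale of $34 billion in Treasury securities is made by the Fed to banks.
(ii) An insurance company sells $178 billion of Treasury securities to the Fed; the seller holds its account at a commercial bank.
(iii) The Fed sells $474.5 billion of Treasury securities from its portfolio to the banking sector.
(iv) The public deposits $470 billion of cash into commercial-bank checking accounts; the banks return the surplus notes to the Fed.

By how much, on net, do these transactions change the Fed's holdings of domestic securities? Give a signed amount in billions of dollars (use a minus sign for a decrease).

OMO sale (to banks) $34 billion: securities removed from the Fed's portfolio → −$34B.
Asset purchase (from non-banks) $178 billion: securities added to the Fed's portfolio → +$178B.
OMO sale (to banks) $474.5 billion: securities removed from the Fed's portfolio → −$474.5B.
Currency deposit $470 billion: the Fed's securities portfolio is untouched → 0.
Net: −34 + 178 − 474.5 + 0 = -$330.5 billion.

-$330.5 billion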